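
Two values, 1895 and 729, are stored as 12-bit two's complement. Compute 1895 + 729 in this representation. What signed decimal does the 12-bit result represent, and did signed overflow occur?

1895 → 011101100111
729 → 001011011001
  011101100111
+ 001011011001
= 101001000000
Result 101001000000: MSB = 1 → 2624 − 4096 = -1472.
Both addends are non-negative but the stored result is negative: signed overflow. The true value 1895 + 729 = 2624 lies outside [-2048, 2047].

-1472; overflow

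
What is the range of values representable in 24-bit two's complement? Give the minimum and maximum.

min = -8388608, max = 8388607

Minimum: −2^23 = -8388608.
Maximum: 2^23 − 1 = 8388607.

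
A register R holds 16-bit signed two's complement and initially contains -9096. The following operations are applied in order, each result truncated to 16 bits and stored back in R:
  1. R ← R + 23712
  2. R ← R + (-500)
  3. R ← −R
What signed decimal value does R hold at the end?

Start: R = -9096 = 1101110001111000.
R = -9096 + 23712 = 14616 = 0011100100011000
R = 14616 + (-500) = 14116 = 0011011100100100
R = −(14116) = -14116 = 1100100011011100

-14116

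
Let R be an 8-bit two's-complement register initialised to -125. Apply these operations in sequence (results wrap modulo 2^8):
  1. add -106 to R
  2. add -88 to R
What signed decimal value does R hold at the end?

-63

Start: R = -125 = 10000011.
R = -125 + (-106) = -231; wraps to 25 = 00011001
R = 25 + (-88) = -63 = 11000001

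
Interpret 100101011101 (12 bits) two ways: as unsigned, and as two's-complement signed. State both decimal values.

Unsigned: 100101011101 = 2397.
Signed: MSB=1 → 2397 − 4096 = -1699.

unsigned = 2397, signed = -1699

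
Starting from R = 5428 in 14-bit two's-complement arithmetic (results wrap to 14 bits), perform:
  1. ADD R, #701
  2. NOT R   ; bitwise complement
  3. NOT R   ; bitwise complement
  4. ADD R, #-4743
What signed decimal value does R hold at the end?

1386

Start: R = 5428 = 01010100110100.
R = 5428 + 701 = 6129 = 01011111110001
R = NOT 01011111110001 = 10100000001110 = -6130
R = NOT 10100000001110 = 01011111110001 = 6129
R = 6129 + (-4743) = 1386 = 00010101101010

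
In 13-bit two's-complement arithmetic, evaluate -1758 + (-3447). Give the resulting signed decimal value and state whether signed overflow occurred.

2987; overflow

-1758 → 1100100100010
-3447 → 1001010001001
  1100100100010
+ 1001010001001
= 0101110101011  (discard carry-out 1)
Result 0101110101011: MSB = 0 → value 2987.
Both addends are negative but the stored result is non-negative: signed overflow. The true value -1758 + (-3447) = -5205 lies outside [-4096, 4095].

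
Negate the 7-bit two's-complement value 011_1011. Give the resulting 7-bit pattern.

1000101

Invert: 1000100. Add 1: 1000101.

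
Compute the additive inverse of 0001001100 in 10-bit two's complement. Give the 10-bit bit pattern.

1110110100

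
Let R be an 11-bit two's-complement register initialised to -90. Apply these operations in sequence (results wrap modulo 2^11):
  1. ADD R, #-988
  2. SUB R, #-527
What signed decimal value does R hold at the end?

-551

Start: R = -90 = 11110100110.
R = -90 + (-988) = -1078; wraps to 970 = 01111001010
R = 970 − (-527) = 1497; wraps to -551 = 10111011001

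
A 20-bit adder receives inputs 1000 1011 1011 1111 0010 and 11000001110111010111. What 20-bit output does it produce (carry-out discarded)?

01001101100111001001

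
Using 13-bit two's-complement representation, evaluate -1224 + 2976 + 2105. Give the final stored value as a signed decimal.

3857

-1224 + 2976 = 1752 (0011011011000)
1752 + 2105 = 3857 (0111100010001)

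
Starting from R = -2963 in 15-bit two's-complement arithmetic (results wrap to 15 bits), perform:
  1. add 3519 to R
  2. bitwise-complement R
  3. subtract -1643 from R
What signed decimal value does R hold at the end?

1086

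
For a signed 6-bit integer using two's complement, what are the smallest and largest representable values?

min = -32, max = 31

Minimum: −2^5 = -32.
Maximum: 2^5 − 1 = 31.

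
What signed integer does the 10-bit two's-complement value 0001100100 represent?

100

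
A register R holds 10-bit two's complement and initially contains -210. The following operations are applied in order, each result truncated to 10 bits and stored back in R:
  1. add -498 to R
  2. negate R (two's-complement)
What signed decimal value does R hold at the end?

Start: R = -210 = 1100101110.
R = -210 + (-498) = -708; wraps to 316 = 0100111100
R = −(316) = -316 = 1011000100

-316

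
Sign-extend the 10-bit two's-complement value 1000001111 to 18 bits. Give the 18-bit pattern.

111111111000001111

MSB of 1000001111 is 1; replicate it into the new high bits.
11111111|1000001111 → 111111111000001111 (still -497).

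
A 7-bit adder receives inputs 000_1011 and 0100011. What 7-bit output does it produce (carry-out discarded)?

0101110

  0001011
+ 0100011
= 0101110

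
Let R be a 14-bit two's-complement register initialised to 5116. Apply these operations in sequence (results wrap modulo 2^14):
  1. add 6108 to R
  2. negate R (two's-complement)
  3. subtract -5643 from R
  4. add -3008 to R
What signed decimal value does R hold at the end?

7795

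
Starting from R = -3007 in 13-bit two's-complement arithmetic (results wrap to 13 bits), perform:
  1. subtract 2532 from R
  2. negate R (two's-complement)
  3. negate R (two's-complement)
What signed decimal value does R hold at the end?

2653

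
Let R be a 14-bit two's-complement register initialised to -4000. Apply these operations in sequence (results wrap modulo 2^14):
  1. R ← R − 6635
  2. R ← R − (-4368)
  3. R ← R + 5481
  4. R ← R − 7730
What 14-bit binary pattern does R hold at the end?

Start: R = -4000 = 11000001100000.
R = -4000 − 6635 = -10635; wraps to 5749 = 01011001110101
R = 5749 − (-4368) = 10117; wraps to -6267 = 10011110000101
R = -6267 + 5481 = -786 = 11110011101110
R = -786 − 7730 = -8516; wraps to 7868 = 01111010111100

01111010111100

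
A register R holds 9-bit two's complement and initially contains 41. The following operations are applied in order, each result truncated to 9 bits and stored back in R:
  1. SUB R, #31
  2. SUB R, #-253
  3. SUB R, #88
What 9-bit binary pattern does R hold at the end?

010101111

Start: R = 41 = 000101001.
R = 41 − 31 = 10 = 000001010
R = 10 − (-253) = 263; wraps to -249 = 100000111
R = -249 − 88 = -337; wraps to 175 = 010101111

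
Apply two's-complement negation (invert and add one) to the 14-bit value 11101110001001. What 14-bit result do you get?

00010001110111

Invert: 00010001110110. Add 1: 00010001110111.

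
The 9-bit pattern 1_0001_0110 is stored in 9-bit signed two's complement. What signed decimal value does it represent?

MSB is 1, so the value is negative.
Unsigned reading: 278. Subtract 2^9 = 512: 278 − 512 = -234.

-234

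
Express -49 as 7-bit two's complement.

1001111

|-49| = 49 = 0110001 in 7 bits.
Invert the bits: 1001110. Add 1: 1001111.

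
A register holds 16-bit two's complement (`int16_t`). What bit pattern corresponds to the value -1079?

1111101111001001

|-1079| = 1079 = 0000010000110111 in 16 bits.
Invert the bits: 1111101111001000. Add 1: 1111101111001001.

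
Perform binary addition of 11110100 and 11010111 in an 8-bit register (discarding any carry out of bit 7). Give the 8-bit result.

11001011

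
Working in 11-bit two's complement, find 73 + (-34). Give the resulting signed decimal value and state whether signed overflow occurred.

39; no overflow

73 → 00001001001
-34 → 11111011110
  00001001001
+ 11111011110
= 00000100111  (discard carry-out 1)
Result 00000100111: MSB = 0 → value 39.
Addends have opposite signs, so signed overflow cannot occur.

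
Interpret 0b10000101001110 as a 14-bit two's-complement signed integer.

-7858

MSB is 1, so the value is negative.
Unsigned reading: 8526. Subtract 2^14 = 16384: 8526 − 16384 = -7858.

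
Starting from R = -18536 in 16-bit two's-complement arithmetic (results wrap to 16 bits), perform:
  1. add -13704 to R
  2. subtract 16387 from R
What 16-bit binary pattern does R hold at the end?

0100001000001101

Start: R = -18536 = 1011011110011000.
R = -18536 + (-13704) = -32240 = 1000001000010000
R = -32240 − 16387 = -48627; wraps to 16909 = 0100001000001101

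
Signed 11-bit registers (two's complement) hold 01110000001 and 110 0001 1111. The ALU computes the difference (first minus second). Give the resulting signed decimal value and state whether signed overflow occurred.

-670; overflow

01110000001 = 897 (signed)
110 0001 1111 → 11000011111 = -481 (signed)
Subtract via negate-and-add: invert 11000011111 + 1 = 00111100001 (i.e. 481).
  01110000001
+ 00111100001
= 10101100010
Result 10101100010: MSB = 1 → 1378 − 2048 = -670.
Both addends (after negating the subtrahend) are non-negative but the stored result is negative: signed overflow. The true value 897 − (-481) = 1378 lies outside [-1024, 1023].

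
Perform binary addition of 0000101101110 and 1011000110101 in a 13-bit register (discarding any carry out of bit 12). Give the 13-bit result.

  0000101101110
+ 1011000110101
= 1011110100011

1011110100011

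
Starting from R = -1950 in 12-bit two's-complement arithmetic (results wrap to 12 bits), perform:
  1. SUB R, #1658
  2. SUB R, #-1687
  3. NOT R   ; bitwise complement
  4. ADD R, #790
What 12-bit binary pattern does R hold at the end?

101010010110

Start: R = -1950 = 100001100010.
R = -1950 − 1658 = -3608; wraps to 488 = 000111101000
R = 488 − (-1687) = 2175; wraps to -1921 = 100001111111
R = NOT 100001111111 = 011110000000 = 1920
R = 1920 + 790 = 2710; wraps to -1386 = 101010010110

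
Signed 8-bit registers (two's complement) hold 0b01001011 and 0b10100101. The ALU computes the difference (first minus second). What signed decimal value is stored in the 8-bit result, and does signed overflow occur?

-90; overflow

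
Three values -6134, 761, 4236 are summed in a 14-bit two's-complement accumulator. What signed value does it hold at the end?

-1137

-6134 + 761 = -5373 (10101100000011)
-5373 + 4236 = -1137 (11101110001111)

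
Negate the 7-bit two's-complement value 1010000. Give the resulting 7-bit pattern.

Invert: 0101111. Add 1: 0110000.
Check: 1010000 = -48, 0110000 = 48.

0110000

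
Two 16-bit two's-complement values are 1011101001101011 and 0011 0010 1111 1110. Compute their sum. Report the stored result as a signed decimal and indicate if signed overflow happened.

-4759; no overflow

1011101001101011 = -17813 (signed)
0011 0010 1111 1110 → 0011001011111110 = 13054 (signed)
  1011101001101011
+ 0011001011111110
= 1110110101101001
Result 1110110101101001: MSB = 1 → 60777 − 65536 = -4759.
Addends have opposite signs, so signed overflow cannot occur.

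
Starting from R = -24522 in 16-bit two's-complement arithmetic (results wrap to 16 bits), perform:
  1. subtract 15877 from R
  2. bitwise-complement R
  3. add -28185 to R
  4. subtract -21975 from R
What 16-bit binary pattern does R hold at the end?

1000010110001100

Start: R = -24522 = 1010000000110110.
R = -24522 − 15877 = -40399; wraps to 25137 = 0110001000110001
R = NOT 0110001000110001 = 1001110111001110 = -25138
R = -25138 + (-28185) = -53323; wraps to 12213 = 0010111110110101
R = 12213 − (-21975) = 34188; wraps to -31348 = 1000010110001100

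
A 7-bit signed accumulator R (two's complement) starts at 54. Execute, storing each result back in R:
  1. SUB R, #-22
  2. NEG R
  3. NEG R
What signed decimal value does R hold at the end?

-52

Start: R = 54 = 0110110.
R = 54 − (-22) = 76; wraps to -52 = 1001100
R = −(-52) = 52 = 0110100
R = −(52) = -52 = 1001100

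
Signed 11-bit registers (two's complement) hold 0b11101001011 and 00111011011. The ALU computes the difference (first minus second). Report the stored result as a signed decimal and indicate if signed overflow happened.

0b11101001011 → 11101001011 = -181 (signed)
00111011011 = 475 (signed)
Subtract via negate-and-add: invert 00111011011 + 1 = 11000100101 (i.e. -475).
  11101001011
+ 11000100101
= 10101110000  (discard carry-out 1)
Result 10101110000: MSB = 1 → 1392 − 2048 = -656.
Both addends (after negating the subtrahend) are negative and so is the stored result: no signed overflow.

-656; no overflow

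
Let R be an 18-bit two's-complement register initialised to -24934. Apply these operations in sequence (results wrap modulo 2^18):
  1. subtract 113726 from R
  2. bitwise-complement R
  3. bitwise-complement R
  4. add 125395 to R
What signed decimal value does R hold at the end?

-13265

Start: R = -24934 = 111001111010011010.
R = -24934 − 113726 = -138660; wraps to 123484 = 011110001001011100
R = NOT 011110001001011100 = 100001110110100011 = -123485
R = NOT 100001110110100011 = 011110001001011100 = 123484
R = 123484 + 125395 = 248879; wraps to -13265 = 111100110000101111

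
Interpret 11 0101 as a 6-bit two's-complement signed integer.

-11

MSB is 1, so the value is negative.
Unsigned reading: 53. Subtract 2^6 = 64: 53 − 64 = -11.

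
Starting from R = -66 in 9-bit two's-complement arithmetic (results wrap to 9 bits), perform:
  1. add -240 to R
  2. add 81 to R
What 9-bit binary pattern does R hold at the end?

Start: R = -66 = 110111110.
R = -66 + (-240) = -306; wraps to 206 = 011001110
R = 206 + 81 = 287; wraps to -225 = 100011111

100011111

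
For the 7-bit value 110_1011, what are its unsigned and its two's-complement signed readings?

Unsigned: 1101011 = 107.
Signed: MSB=1 → 107 − 128 = -21.

unsigned = 107, signed = -21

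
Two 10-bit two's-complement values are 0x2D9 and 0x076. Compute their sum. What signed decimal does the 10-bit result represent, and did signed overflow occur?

-177; no overflow

0x2D9 = 1011011001 = -295 (signed)
0x076 = 0001110110 = 118 (signed)
  1011011001
+ 0001110110
= 1101001111
Result 1101001111: MSB = 1 → 847 − 1024 = -177.
Addends have opposite signs, so signed overflow cannot occur.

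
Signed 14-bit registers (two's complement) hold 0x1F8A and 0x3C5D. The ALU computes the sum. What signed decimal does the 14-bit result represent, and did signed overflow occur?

0x1F8A = 01111110001010 = 8074 (signed)
0x3C5D = 11110001011101 = -931 (signed)
  01111110001010
+ 11110001011101
= 01101111100111  (discard carry-out 1)
Result 01101111100111: MSB = 0 → value 7143.
Addends have opposite signs, so signed overflow cannot occur.

7143; no overflow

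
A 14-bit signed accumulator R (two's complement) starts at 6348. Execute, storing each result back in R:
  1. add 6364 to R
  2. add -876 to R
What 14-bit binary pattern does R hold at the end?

10111000111100

Start: R = 6348 = 01100011001100.
R = 6348 + 6364 = 12712; wraps to -3672 = 11000110101000
R = -3672 + (-876) = -4548 = 10111000111100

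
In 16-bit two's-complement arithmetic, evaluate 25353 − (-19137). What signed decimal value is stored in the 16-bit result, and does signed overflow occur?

25353 → 0110001100001001
-19137 → 1011010100111111
Subtract via negate-and-add: invert 1011010100111111 + 1 = 0100101011000001 (i.e. 19137).
  0110001100001001
+ 0100101011000001
= 1010110111001010
Result 1010110111001010: MSB = 1 → 44490 − 65536 = -21046.
Both addends (after negating the subtrahend) are non-negative but the stored result is negative: signed overflow. The true value 25353 − (-19137) = 44490 lies outside [-32768, 32767].

-21046; overflow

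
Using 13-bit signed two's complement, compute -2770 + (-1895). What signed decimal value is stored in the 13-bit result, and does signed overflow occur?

-2770 → 1010100101110
-1895 → 1100010011001
  1010100101110
+ 1100010011001
= 0110111000111  (discard carry-out 1)
Result 0110111000111: MSB = 0 → value 3527.
Both addends are negative but the stored result is non-negative: signed overflow. The true value -2770 + (-1895) = -4665 lies outside [-4096, 4095].

3527; overflow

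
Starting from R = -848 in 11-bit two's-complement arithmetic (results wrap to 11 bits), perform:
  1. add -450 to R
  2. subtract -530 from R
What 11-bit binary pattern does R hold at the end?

Start: R = -848 = 10010110000.
R = -848 + (-450) = -1298; wraps to 750 = 01011101110
R = 750 − (-530) = 1280; wraps to -768 = 10100000000

10100000000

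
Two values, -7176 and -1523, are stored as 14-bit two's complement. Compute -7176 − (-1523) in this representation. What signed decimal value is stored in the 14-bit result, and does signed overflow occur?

-7176 → 10001111111000
-1523 → 11101000001101
Subtract via negate-and-add: invert 11101000001101 + 1 = 00010111110011 (i.e. 1523).
  10001111111000
+ 00010111110011
= 10100111101011
Result 10100111101011: MSB = 1 → 10731 − 16384 = -5653.
Addends (after negating the subtrahend) have opposite signs, so signed overflow cannot occur.

-5653; no overflow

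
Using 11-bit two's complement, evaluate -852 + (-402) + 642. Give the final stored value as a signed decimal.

-852 + (-402) = -1254 → wraps to 794 (01100011010)
794 + 642 = 1436 → wraps to -612 (10110011100)

-612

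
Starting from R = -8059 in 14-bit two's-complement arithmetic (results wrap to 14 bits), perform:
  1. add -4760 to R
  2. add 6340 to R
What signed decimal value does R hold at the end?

Start: R = -8059 = 10000010000101.
R = -8059 + (-4760) = -12819; wraps to 3565 = 00110111101101
R = 3565 + 6340 = 9905; wraps to -6479 = 10011010110001

-6479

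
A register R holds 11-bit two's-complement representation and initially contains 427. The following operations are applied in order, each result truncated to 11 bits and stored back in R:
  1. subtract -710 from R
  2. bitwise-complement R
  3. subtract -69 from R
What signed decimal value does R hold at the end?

Start: R = 427 = 00110101011.
R = 427 − (-710) = 1137; wraps to -911 = 10001110001
R = NOT 10001110001 = 01110001110 = 910
R = 910 − (-69) = 979 = 01111010011

979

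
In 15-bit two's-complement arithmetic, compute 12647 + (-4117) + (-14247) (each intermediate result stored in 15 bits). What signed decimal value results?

-5717

12647 + (-4117) = 8530 (010000101010010)
8530 + (-14247) = -5717 (110100110101011)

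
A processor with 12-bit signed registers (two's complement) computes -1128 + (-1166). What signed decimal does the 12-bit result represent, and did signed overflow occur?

1802; overflow

-1128 → 101110011000
-1166 → 101101110010
  101110011000
+ 101101110010
= 011100001010  (discard carry-out 1)
Result 011100001010: MSB = 0 → value 1802.
Both addends are negative but the stored result is non-negative: signed overflow. The true value -1128 + (-1166) = -2294 lies outside [-2048, 2047].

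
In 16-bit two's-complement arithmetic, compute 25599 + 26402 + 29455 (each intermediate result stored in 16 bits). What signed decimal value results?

15920

25599 + 26402 = 52001 → wraps to -13535 (1100101100100001)
-13535 + 29455 = 15920 (0011111000110000)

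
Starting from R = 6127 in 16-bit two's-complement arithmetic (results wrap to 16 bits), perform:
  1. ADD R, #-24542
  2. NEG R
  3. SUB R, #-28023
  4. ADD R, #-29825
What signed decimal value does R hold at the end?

Start: R = 6127 = 0001011111101111.
R = 6127 + (-24542) = -18415 = 1011100000010001
R = −(-18415) = 18415 = 0100011111101111
R = 18415 − (-28023) = 46438; wraps to -19098 = 1011010101100110
R = -19098 + (-29825) = -48923; wraps to 16613 = 0100000011100101

16613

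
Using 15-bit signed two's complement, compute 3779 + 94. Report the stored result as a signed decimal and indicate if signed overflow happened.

3873; no overflow

3779 → 000111011000011
94 → 000000001011110
  000111011000011
+ 000000001011110
= 000111100100001
Result 000111100100001: MSB = 0 → value 3873.
Both addends are non-negative and so is the stored result: no signed overflow.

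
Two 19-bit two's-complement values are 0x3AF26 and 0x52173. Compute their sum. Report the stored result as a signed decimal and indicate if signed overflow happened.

0x3AF26 = 0111010111100100110 = 241446 (signed)
0x52173 = 1010010000101110011 = -188045 (signed)
  0111010111100100110
+ 1010010000101110011
= 0001101000010011001  (discard carry-out 1)
Result 0001101000010011001: MSB = 0 → value 53401.
Addends have opposite signs, so signed overflow cannot occur.

53401; no overflow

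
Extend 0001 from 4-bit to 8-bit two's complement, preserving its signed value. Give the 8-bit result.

MSB of 0001 is 0; replicate it into the new high bits.
0000|0001 → 00000001 (still 1).

00000001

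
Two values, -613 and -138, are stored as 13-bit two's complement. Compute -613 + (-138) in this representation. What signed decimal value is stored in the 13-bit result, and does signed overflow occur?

-751; no overflow

-613 → 1110110011011
-138 → 1111101110110
  1110110011011
+ 1111101110110
= 1110100010001  (discard carry-out 1)
Result 1110100010001: MSB = 1 → 7441 − 8192 = -751.
Both addends are negative and so is the stored result: no signed overflow.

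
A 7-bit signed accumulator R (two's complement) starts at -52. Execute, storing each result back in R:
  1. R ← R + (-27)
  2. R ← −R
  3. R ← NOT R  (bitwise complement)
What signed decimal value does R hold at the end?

Start: R = -52 = 1001100.
R = -52 + (-27) = -79; wraps to 49 = 0110001
R = −(49) = -49 = 1001111
R = NOT 1001111 = 0110000 = 48

48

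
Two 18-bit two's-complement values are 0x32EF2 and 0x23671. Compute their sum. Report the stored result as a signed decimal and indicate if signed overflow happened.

91491; overflow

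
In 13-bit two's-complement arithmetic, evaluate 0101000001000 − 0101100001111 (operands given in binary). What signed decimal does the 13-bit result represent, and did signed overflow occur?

-263; no overflow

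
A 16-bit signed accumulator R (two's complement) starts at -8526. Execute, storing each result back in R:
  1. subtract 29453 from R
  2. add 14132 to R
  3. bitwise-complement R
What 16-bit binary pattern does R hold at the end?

Start: R = -8526 = 1101111010110010.
R = -8526 − 29453 = -37979; wraps to 27557 = 0110101110100101
R = 27557 + 14132 = 41689; wraps to -23847 = 1010001011011001
R = NOT 1010001011011001 = 0101110100100110 = 23846

0101110100100110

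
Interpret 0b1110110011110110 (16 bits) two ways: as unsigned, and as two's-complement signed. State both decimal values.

Unsigned: 1110110011110110 = 60662.
Signed: MSB=1 → 60662 − 65536 = -4874.

unsigned = 60662, signed = -4874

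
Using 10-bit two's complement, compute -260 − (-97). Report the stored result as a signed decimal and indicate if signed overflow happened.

-163; no overflow

-260 → 1011111100
-97 → 1110011111
Subtract via negate-and-add: invert 1110011111 + 1 = 0001100001 (i.e. 97).
  1011111100
+ 0001100001
= 1101011101
Result 1101011101: MSB = 1 → 861 − 1024 = -163.
Addends (after negating the subtrahend) have opposite signs, so signed overflow cannot occur.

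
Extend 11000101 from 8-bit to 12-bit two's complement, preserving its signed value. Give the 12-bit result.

MSB of 11000101 is 1; replicate it into the new high bits.
1111|11000101 → 111111000101 (still -59).

111111000101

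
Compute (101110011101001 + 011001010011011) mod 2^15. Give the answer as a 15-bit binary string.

000111110000100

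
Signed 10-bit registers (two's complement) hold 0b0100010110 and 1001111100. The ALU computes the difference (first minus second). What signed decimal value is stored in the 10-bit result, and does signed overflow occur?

-358; overflow

0b0100010110 → 0100010110 = 278 (signed)
1001111100 = -388 (signed)
Subtract via negate-and-add: invert 1001111100 + 1 = 0110000100 (i.e. 388).
  0100010110
+ 0110000100
= 1010011010
Result 1010011010: MSB = 1 → 666 − 1024 = -358.
Both addends (after negating the subtrahend) are non-negative but the stored result is negative: signed overflow. The true value 278 − (-388) = 666 lies outside [-512, 511].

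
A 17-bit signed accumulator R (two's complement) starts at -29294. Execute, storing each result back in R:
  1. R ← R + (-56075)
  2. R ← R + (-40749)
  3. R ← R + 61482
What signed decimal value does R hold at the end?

-64636

Start: R = -29294 = 11000110110010010.
R = -29294 + (-56075) = -85369; wraps to 45703 = 01011001010000111
R = 45703 + (-40749) = 4954 = 00001001101011010
R = 4954 + 61482 = 66436; wraps to -64636 = 10000001110000100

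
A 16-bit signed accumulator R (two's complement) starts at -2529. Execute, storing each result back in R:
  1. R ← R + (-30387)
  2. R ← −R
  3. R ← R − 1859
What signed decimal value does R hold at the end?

31057

Start: R = -2529 = 1111011000011111.
R = -2529 + (-30387) = -32916; wraps to 32620 = 0111111101101100
R = −(32620) = -32620 = 1000000010010100
R = -32620 − 1859 = -34479; wraps to 31057 = 0111100101010001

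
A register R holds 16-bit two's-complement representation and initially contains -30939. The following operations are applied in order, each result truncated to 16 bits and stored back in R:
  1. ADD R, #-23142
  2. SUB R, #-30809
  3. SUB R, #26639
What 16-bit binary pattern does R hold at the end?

0011110100001001

Start: R = -30939 = 1000011100100101.
R = -30939 + (-23142) = -54081; wraps to 11455 = 0010110010111111
R = 11455 − (-30809) = 42264; wraps to -23272 = 1010010100011000
R = -23272 − 26639 = -49911; wraps to 15625 = 0011110100001001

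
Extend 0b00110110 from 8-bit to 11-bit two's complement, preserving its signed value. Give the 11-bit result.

MSB of 00110110 is 0; replicate it into the new high bits.
000|00110110 → 00000110110 (still 54).

00000110110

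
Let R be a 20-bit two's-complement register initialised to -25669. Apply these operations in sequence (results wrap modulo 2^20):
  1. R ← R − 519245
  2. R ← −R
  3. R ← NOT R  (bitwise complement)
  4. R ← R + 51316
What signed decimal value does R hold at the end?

-493599

Start: R = -25669 = 11111001101110111011.
R = -25669 − 519245 = -544914; wraps to 503662 = 01111010111101101110
R = −(503662) = -503662 = 10000101000010010010
R = NOT 10000101000010010010 = 01111010111101101101 = 503661
R = 503661 + 51316 = 554977; wraps to -493599 = 10000111011111100001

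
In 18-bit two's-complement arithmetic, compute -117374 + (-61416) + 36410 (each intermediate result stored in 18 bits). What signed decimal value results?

-117374 + (-61416) = -178790 → wraps to 83354 (010100010110011010)
83354 + 36410 = 119764 (011101001111010100)

119764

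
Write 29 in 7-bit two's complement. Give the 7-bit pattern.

29 is non-negative, so write it directly in 7 bits: 0011101.

0011101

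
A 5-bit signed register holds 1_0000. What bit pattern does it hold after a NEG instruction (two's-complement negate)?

Invert: 01111. Add 1: 10000.
(1_0000 is the minimum value -16; its negation overflows and yields itself.)

10000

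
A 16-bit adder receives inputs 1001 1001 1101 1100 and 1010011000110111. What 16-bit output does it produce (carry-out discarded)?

0100000000010011

  1001100111011100
+ 1010011000110111
= 0100000000010011  (discard carry-out 1)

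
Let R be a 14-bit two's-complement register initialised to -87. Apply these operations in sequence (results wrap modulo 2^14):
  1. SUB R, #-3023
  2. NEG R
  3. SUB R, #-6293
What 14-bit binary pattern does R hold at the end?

Start: R = -87 = 11111110101001.
R = -87 − (-3023) = 2936 = 00101101111000
R = −(2936) = -2936 = 11010010001000
R = -2936 − (-6293) = 3357 = 00110100011101

00110100011101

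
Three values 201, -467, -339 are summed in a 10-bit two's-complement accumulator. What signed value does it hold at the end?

419

201 + (-467) = -266 (1011110110)
-266 + (-339) = -605 → wraps to 419 (0110100011)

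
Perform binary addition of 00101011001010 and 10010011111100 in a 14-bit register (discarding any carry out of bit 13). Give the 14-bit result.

  00101011001010
+ 10010011111100
= 10111111000110

10111111000110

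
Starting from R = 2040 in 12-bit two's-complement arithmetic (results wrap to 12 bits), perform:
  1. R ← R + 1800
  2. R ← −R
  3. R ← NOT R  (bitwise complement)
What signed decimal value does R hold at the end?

Start: R = 2040 = 011111111000.
R = 2040 + 1800 = 3840; wraps to -256 = 111100000000
R = −(-256) = 256 = 000100000000
R = NOT 000100000000 = 111011111111 = -257

-257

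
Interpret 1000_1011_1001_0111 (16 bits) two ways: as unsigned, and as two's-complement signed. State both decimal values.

unsigned = 35735, signed = -29801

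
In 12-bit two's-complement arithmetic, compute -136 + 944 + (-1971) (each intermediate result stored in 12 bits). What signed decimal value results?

-136 + 944 = 808 (001100101000)
808 + (-1971) = -1163 (101101110101)

-1163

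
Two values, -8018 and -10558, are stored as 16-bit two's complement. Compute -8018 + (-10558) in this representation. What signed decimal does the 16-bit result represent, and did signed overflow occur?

-18576; no overflow

-8018 → 1110000010101110
-10558 → 1101011011000010
  1110000010101110
+ 1101011011000010
= 1011011101110000  (discard carry-out 1)
Result 1011011101110000: MSB = 1 → 46960 − 65536 = -18576.
Both addends are negative and so is the stored result: no signed overflow.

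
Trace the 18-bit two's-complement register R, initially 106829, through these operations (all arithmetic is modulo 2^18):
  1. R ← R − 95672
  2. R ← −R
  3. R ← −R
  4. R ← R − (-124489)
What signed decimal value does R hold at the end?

Start: R = 106829 = 011010000101001101.
R = 106829 − 95672 = 11157 = 000010101110010101
R = −(11157) = -11157 = 111101010001101011
R = −(-11157) = 11157 = 000010101110010101
R = 11157 − (-124489) = 135646; wraps to -126498 = 100001000111011110

-126498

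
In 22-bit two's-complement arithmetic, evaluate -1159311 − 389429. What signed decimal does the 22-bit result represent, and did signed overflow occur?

-1548740; no overflow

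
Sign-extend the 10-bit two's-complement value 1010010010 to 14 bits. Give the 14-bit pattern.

MSB of 1010010010 is 1; replicate it into the new high bits.
1111|1010010010 → 11111010010010 (still -366).

11111010010010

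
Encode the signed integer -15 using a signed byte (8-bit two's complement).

|-15| = 15 = 00001111 in 8 bits.
Invert the bits: 11110000. Add 1: 11110001.

11110001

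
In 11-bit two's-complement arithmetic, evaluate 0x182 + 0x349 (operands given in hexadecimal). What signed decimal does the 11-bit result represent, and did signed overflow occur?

-821; overflow

0x182 = 00110000010 = 386 (signed)
0x349 = 01101001001 = 841 (signed)
  00110000010
+ 01101001001
= 10011001011
Result 10011001011: MSB = 1 → 1227 − 2048 = -821.
Both addends are non-negative but the stored result is negative: signed overflow. The true value 386 + 841 = 1227 lies outside [-1024, 1023].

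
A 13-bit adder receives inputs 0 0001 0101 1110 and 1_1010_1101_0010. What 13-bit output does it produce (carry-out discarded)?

1110000110000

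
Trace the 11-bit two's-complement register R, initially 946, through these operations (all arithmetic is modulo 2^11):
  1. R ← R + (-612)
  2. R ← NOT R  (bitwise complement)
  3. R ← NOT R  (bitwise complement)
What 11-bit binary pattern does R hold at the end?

Start: R = 946 = 01110110010.
R = 946 + (-612) = 334 = 00101001110
R = NOT 00101001110 = 11010110001 = -335
R = NOT 11010110001 = 00101001110 = 334

00101001110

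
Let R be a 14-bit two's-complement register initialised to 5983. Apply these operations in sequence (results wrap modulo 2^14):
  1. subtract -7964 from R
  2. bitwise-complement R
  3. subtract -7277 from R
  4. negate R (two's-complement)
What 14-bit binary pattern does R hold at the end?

01101000001111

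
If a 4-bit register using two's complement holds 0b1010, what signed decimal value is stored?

MSB is 1, so the value is negative.
Unsigned reading: 10. Subtract 2^4 = 16: 10 − 16 = -6.

-6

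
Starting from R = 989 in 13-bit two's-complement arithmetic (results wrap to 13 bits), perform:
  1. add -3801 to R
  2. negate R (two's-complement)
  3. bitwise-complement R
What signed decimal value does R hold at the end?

-2813

Start: R = 989 = 0001111011101.
R = 989 + (-3801) = -2812 = 1010100000100
R = −(-2812) = 2812 = 0101011111100
R = NOT 0101011111100 = 1010100000011 = -2813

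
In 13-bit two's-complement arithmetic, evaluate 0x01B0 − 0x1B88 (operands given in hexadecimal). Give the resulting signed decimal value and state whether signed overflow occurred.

0x01B0 = 0000110110000 = 432 (signed)
0x1B88 = 1101110001000 = -1144 (signed)
Subtract via negate-and-add: invert 1101110001000 + 1 = 0010001111000 (i.e. 1144).
  0000110110000
+ 0010001111000
= 0011000101000
Result 0011000101000: MSB = 0 → value 1576.
Both addends (after negating the subtrahend) are non-negative and so is the stored result: no signed overflow.

1576; no overflow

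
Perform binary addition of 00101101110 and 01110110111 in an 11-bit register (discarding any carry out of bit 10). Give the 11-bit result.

10100100101

  00101101110
+ 01110110111
= 10100100101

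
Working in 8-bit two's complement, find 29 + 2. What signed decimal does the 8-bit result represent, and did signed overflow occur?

29 → 00011101
2 → 00000010
  00011101
+ 00000010
= 00011111
Result 00011111: MSB = 0 → value 31.
Both addends are non-negative and so is the stored result: no signed overflow.

31; no overflow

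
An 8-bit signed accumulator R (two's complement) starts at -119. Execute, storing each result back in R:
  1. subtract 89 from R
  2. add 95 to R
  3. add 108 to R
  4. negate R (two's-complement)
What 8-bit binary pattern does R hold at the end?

Start: R = -119 = 10001001.
R = -119 − 89 = -208; wraps to 48 = 00110000
R = 48 + 95 = 143; wraps to -113 = 10001111
R = -113 + 108 = -5 = 11111011
R = −(-5) = 5 = 00000101

00000101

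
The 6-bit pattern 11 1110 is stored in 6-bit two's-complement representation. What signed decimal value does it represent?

-2

MSB is 1, so the value is negative.
Unsigned reading: 62. Subtract 2^6 = 64: 62 − 64 = -2.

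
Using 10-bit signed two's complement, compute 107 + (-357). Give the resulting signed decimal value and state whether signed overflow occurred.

-250; no overflow

107 → 0001101011
-357 → 1010011011
  0001101011
+ 1010011011
= 1100000110
Result 1100000110: MSB = 1 → 774 − 1024 = -250.
Addends have opposite signs, so signed overflow cannot occur.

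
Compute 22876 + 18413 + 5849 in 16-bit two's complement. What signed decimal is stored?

-18398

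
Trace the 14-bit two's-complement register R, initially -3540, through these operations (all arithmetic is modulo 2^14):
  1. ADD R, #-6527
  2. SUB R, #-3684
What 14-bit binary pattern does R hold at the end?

Start: R = -3540 = 11001000101100.
R = -3540 + (-6527) = -10067; wraps to 6317 = 01100010101101
R = 6317 − (-3684) = 10001; wraps to -6383 = 10011100010001

10011100010001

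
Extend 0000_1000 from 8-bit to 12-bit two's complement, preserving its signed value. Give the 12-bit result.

MSB of 00001000 is 0; replicate it into the new high bits.
0000|00001000 → 000000001000 (still 8).

000000001000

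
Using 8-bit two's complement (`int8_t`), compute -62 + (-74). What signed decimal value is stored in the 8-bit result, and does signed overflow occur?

120; overflow

-62 → 11000010
-74 → 10110110
  11000010
+ 10110110
= 01111000  (discard carry-out 1)
Result 01111000: MSB = 0 → value 120.
Both addends are negative but the stored result is non-negative: signed overflow. The true value -62 + (-74) = -136 lies outside [-128, 127].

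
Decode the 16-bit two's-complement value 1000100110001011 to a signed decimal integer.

-30325

MSB is 1, so the value is negative.
Unsigned reading: 35211. Subtract 2^16 = 65536: 35211 − 65536 = -30325.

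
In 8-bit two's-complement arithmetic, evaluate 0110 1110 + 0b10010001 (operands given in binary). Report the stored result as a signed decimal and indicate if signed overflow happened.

-1; no overflow

0110 1110 → 01101110 = 110 (signed)
0b10010001 → 10010001 = -111 (signed)
  01101110
+ 10010001
= 11111111
Result 11111111: MSB = 1 → 255 − 256 = -1.
Addends have opposite signs, so signed overflow cannot occur.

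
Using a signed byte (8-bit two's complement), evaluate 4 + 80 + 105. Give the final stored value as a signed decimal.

4 + 80 = 84 (01010100)
84 + 105 = 189 → wraps to -67 (10111101)

-67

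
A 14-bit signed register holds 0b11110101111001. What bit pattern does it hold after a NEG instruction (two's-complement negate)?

00001010000111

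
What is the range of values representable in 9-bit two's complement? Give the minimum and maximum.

min = -256, max = 255

Minimum: −2^8 = -256.
Maximum: 2^8 − 1 = 255.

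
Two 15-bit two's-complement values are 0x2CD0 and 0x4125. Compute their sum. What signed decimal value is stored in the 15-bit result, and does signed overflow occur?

-4619; no overflow

0x2CD0 = 010110011010000 = 11472 (signed)
0x4125 = 100000100100101 = -16091 (signed)
  010110011010000
+ 100000100100101
= 110110111110101
Result 110110111110101: MSB = 1 → 28149 − 32768 = -4619.
Addends have opposite signs, so signed overflow cannot occur.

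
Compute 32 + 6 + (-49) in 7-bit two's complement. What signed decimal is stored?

-11

32 + 6 = 38 (0100110)
38 + (-49) = -11 (1110101)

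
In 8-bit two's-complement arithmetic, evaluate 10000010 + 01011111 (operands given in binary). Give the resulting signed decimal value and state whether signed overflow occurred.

10000010 = -126 (signed)
01011111 = 95 (signed)
  10000010
+ 01011111
= 11100001
Result 11100001: MSB = 1 → 225 − 256 = -31.
Addends have opposite signs, so signed overflow cannot occur.

-31; no overflow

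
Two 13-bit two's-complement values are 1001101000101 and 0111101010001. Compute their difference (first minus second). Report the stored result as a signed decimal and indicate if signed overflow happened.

1001101000101 = -3259 (signed)
0111101010001 = 3921 (signed)
Subtract via negate-and-add: invert 0111101010001 + 1 = 1000010101111 (i.e. -3921).
  1001101000101
+ 1000010101111
= 0001111110100  (discard carry-out 1)
Result 0001111110100: MSB = 0 → value 1012.
Both addends (after negating the subtrahend) are negative but the stored result is non-negative: signed overflow. The true value -3259 − 3921 = -7180 lies outside [-4096, 4095].

1012; overflow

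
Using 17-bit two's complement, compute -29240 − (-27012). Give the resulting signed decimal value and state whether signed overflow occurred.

-29240 → 11000110111001000
-27012 → 11001011001111100
Subtract via negate-and-add: invert 11001011001111100 + 1 = 00110100110000100 (i.e. 27012).
  11000110111001000
+ 00110100110000100
= 11111011101001100
Result 11111011101001100: MSB = 1 → 128844 − 131072 = -2228.
Addends (after negating the subtrahend) have opposite signs, so signed overflow cannot occur.

-2228; no overflow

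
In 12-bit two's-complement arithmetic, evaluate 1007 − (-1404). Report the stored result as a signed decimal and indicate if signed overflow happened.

-1685; overflow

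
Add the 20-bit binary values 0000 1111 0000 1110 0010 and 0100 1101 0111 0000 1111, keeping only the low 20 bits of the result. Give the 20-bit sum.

  00001111000011100010
+ 01001101011100001111
= 01011100011111110001

01011100011111110001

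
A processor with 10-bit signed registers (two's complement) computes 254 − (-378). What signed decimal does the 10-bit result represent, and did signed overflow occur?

-392; overflow

254 → 0011111110
-378 → 1010000110
Subtract via negate-and-add: invert 1010000110 + 1 = 0101111010 (i.e. 378).
  0011111110
+ 0101111010
= 1001111000
Result 1001111000: MSB = 1 → 632 − 1024 = -392.
Both addends (after negating the subtrahend) are non-negative but the stored result is negative: signed overflow. The true value 254 − (-378) = 632 lies outside [-512, 511].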